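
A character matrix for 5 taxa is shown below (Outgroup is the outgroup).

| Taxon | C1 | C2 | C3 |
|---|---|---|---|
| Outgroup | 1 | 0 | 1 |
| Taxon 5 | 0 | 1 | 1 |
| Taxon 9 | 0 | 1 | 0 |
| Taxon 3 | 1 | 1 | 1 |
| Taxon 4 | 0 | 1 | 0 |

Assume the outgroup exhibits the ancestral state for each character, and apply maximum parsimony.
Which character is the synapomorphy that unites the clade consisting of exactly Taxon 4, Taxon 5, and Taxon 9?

C1

Character polarity is set by the outgroup: the derived state is whichever differs from the outgroup's state, so for C1, C3 the derived state is '0', and for the remaining characters it is '1'.
C1 (derived state '0') is shared by Taxon 4, Taxon 5, and Taxon 9 — a synapomorphy uniting that clade.
All ingroup taxa share the derived state '1' for C2; it defines the ingroup but does not resolve relationships within it.
C3: derived state '0' in Taxon 4 and Taxon 9 only — synapomorphy for {Taxon 4, Taxon 9}.
Most parsimonious ingroup topology: (((Taxon 4,Taxon 9),Taxon 5),Taxon 3).
The clade {Taxon 4, Taxon 5, Taxon 9} is supported by C1: its derived state '0' occurs in exactly those taxa and in no other taxon (including the outgroup).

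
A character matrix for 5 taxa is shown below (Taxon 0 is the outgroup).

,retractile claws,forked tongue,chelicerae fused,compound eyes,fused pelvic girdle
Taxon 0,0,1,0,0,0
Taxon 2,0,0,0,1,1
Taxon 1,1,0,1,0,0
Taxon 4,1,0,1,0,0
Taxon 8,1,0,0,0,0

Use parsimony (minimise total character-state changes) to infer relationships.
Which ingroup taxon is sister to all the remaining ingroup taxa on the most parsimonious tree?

Character polarity is set by the outgroup: the derived state is whichever differs from the outgroup's state, so for forked tongue the derived state is '0', and for the remaining characters it is '1'.
Only Taxon 1, Taxon 4, and Taxon 8 show the derived state '1' for retractile claws, supporting them as a clade.
forked tongue (derived state '0') is shared by all ingroup taxa — unites the whole ingroup.
chelicerae fused: derived state '1' in Taxon 1 and Taxon 4 only — synapomorphy for {Taxon 1, Taxon 4}.
compound eyes (derived state '1') is unique to Taxon 2 (autapomorphy; uninformative for grouping).
fused pelvic girdle: derived state '1' in Taxon 2 only — an autapomorphy, so it tells us nothing about relationships among taxa.
Most parsimonious ingroup topology: (Taxon 2,((Taxon 1,Taxon 4),Taxon 8)).
Taxon 2 is sister to the clade containing all other ingroup taxa, so it is the earliest-diverging (most basal) ingroup lineage.

Taxon 2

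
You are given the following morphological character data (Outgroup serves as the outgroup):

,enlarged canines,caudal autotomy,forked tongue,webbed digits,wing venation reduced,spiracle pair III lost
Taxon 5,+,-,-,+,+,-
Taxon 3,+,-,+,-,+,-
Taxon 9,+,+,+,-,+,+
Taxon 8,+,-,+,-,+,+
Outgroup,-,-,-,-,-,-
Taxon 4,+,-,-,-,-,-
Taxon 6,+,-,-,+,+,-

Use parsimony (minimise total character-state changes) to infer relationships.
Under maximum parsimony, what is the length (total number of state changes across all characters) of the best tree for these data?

6

The outgroup has state '-' for every character, so '+' is the derived state throughout.
All ingroup taxa share the derived state '+' for enlarged canines; it defines the ingroup but does not resolve relationships within it.
caudal autotomy (derived state '+') is unique to Taxon 9 (autapomorphy; uninformative for grouping).
forked tongue: derived state '+' in Taxon 3, Taxon 8, and Taxon 9 only — synapomorphy for {Taxon 3, Taxon 8, Taxon 9}.
webbed digits (derived state '+') is shared by Taxon 5 and Taxon 6 — a synapomorphy uniting that clade.
wing venation reduced (derived state '+') is shared by Taxon 3, Taxon 5, Taxon 6, Taxon 8, and Taxon 9 — a synapomorphy uniting that clade.
spiracle pair III lost (derived state '+') is shared by Taxon 8 and Taxon 9 — a synapomorphy uniting that clade.
Most parsimonious ingroup topology: (((Taxon 6,Taxon 5),((Taxon 8,Taxon 9),Taxon 3)),Taxon 4).
Changes per character on this tree: enlarged canines: 1; caudal autotomy: 1; forked tongue: 1; webbed digits: 1; wing venation reduced: 1; spiracle pair III lost: 1.
Total = 6.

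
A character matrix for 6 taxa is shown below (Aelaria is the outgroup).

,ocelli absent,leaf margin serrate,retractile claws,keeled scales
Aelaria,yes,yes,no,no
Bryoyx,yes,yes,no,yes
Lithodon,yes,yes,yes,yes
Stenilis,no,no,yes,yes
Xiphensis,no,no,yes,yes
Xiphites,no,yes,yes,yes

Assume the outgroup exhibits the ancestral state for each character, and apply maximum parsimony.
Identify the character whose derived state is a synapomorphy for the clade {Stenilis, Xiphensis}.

leaf margin serrate

Character polarity is set by the outgroup: the derived state is whichever differs from the outgroup's state, so for ocelli absent, leaf margin serrate the derived state is 'no', and for the remaining characters it is 'yes'.
Only Stenilis, Xiphensis, and Xiphites show the derived state 'no' for ocelli absent, supporting them as a clade.
Only Stenilis and Xiphensis show the derived state 'no' for leaf margin serrate, supporting them as a clade.
Only Lithodon, Stenilis, Xiphensis, and Xiphites show the derived state 'yes' for retractile claws, supporting them as a clade.
All ingroup taxa share the derived state 'yes' for keeled scales; it defines the ingroup but does not resolve relationships within it.
Most parsimonious ingroup topology: (Bryoyx,(Lithodon,((Stenilis,Xiphensis),Xiphites))).
The clade {Stenilis, Xiphensis} is supported by leaf margin serrate: its derived state 'no' occurs in exactly those taxa and in no other taxon (including the outgroup).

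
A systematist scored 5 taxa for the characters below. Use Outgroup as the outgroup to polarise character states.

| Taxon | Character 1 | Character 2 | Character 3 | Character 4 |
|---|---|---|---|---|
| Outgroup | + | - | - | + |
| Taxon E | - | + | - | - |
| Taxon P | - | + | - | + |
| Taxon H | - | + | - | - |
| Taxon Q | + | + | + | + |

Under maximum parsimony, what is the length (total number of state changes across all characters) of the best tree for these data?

4

Character polarity is set by the outgroup: the derived state is whichever differs from the outgroup's state, so for Character 1, Character 4 the derived state is '-', and for the remaining characters it is '+'.
Character 1 (derived state '-') is shared by Taxon E, Taxon H, and Taxon P — a synapomorphy uniting that clade.
Character 2 (derived state '+') is shared by all ingroup taxa — unites the whole ingroup.
Character 3 (derived state '+') is unique to Taxon Q (autapomorphy; uninformative for grouping).
Character 4: derived state '-' in Taxon E and Taxon H only — synapomorphy for {Taxon E, Taxon H}.
Most parsimonious ingroup topology: (((Taxon E,Taxon H),Taxon P),Taxon Q).
Changes per character on this tree: Character 1: 1; Character 2: 1; Character 3: 1; Character 4: 1.
Total = 4.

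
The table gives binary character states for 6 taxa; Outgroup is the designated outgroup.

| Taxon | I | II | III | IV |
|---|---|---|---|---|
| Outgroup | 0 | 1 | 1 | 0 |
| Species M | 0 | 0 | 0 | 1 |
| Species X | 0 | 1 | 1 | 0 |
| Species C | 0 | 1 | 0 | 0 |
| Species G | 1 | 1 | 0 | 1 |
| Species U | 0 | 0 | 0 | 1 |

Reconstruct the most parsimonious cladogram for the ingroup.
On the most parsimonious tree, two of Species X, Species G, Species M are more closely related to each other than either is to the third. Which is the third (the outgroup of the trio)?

Species X

Character polarity is set by the outgroup: the derived state is whichever differs from the outgroup's state, so for II, III the derived state is '0', and for the remaining characters it is '1'.
I: derived state '1' in Species G only — an autapomorphy, so it tells us nothing about relationships among taxa.
II: derived state '0' in Species M and Species U only — synapomorphy for {Species M, Species U}.
III (derived state '0') is shared by Species C, Species G, Species M, and Species U — a synapomorphy uniting that clade.
IV: derived state '1' in Species G, Species M, and Species U only — synapomorphy for {Species G, Species M, Species U}.
Most parsimonious ingroup topology: ((((Species M,Species U),Species G),Species C),Species X).
Species G and Species M share a more recent common ancestor with each other than either does with Species X, so Species X is the least closely related of the three.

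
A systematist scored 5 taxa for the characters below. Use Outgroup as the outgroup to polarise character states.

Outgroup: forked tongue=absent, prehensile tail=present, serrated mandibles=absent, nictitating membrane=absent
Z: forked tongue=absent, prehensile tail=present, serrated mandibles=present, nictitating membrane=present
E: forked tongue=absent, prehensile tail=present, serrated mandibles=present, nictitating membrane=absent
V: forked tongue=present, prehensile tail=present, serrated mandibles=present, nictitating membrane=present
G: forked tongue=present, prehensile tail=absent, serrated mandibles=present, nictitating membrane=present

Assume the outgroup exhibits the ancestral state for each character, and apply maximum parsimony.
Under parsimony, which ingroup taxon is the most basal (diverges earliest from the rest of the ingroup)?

Character polarity is set by the outgroup: the derived state is whichever differs from the outgroup's state, so for prehensile tail the derived state is 'absent', and for the remaining characters it is 'present'.
forked tongue: derived state 'present' in G and V only — synapomorphy for {G, V}.
prehensile tail: derived state 'absent' in G only — an autapomorphy, so it tells us nothing about relationships among taxa.
serrated mandibles (derived state 'present') is shared by all ingroup taxa — unites the whole ingroup.
nictitating membrane: derived state 'present' in G, V, and Z only — synapomorphy for {G, V, Z}.
Most parsimonious ingroup topology: ((Z,(V,G)),E).
E is sister to the clade containing all other ingroup taxa, so it is the earliest-diverging (most basal) ingroup lineage.

E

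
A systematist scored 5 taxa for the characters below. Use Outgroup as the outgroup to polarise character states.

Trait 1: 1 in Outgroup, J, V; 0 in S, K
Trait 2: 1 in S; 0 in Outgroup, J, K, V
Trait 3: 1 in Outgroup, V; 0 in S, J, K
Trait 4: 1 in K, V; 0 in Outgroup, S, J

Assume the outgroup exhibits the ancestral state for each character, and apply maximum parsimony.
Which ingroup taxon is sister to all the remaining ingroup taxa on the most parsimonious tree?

V

Character polarity is set by the outgroup: the derived state is whichever differs from the outgroup's state, so for Trait 1, Trait 3 the derived state is '0', and for the remaining characters it is '1'.
Trait 1 (derived state '0') is shared by K and S — a synapomorphy uniting that clade.
Trait 2: derived state '1' in S only — an autapomorphy, so it tells us nothing about relationships among taxa.
Trait 3: derived state '0' in J, K, and S only — synapomorphy for {J, K, S}.
Trait 4 (state '1') occurs in K and V but conflicts with the nesting implied by the other characters — most parsimoniously interpreted as homoplasy.
Most parsimonious ingroup topology: (((S,K),J),V).
V is sister to the clade containing all other ingroup taxa, so it is the earliest-diverging (most basal) ingroup lineage.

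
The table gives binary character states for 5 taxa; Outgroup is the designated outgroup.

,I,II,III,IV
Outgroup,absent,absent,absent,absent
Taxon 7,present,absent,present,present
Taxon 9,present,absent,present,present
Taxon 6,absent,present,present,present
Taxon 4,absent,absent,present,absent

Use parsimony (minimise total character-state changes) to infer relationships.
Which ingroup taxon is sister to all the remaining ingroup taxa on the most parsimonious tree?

Taxon 4

The outgroup has state 'absent' for every character, so 'present' is the derived state throughout.
I (derived state 'present') is shared by Taxon 7 and Taxon 9 — a synapomorphy uniting that clade.
II: derived state 'present' in Taxon 6 only — an autapomorphy, so it tells us nothing about relationships among taxa.
All ingroup taxa share the derived state 'present' for III; it defines the ingroup but does not resolve relationships within it.
Only Taxon 6, Taxon 7, and Taxon 9 show the derived state 'present' for IV, supporting them as a clade.
Most parsimonious ingroup topology: (((Taxon 7,Taxon 9),Taxon 6),Taxon 4).
Taxon 4 is sister to the clade containing all other ingroup taxa, so it is the earliest-diverging (most basal) ingroup lineage.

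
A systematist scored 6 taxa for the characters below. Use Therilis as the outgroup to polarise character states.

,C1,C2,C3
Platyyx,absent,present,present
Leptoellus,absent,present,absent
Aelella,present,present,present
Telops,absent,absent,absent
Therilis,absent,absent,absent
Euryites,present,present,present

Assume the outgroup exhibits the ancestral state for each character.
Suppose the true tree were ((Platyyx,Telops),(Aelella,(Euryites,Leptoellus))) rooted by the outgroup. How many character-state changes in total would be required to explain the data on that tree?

7

Map each character onto ((Platyyx,Telops),(Aelella,(Euryites,Leptoellus))) (rooted by Therilis) and count the minimum state changes it requires (Fitch parsimony):
C1: 2; C2: 2; C3: 3.
Total tree length = 7.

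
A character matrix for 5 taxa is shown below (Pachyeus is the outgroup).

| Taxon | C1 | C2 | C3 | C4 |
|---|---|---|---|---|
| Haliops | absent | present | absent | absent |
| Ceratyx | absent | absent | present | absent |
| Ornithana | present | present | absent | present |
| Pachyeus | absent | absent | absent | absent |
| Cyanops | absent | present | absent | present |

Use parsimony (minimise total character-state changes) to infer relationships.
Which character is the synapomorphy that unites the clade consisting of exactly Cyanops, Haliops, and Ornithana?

The outgroup has state 'absent' for every character, so 'present' is the derived state throughout.
C1: derived state 'present' in Ornithana only — an autapomorphy, so it tells us nothing about relationships among taxa.
Only Cyanops, Haliops, and Ornithana show the derived state 'present' for C2, supporting them as a clade.
C3 (derived state 'present') is unique to Ceratyx (autapomorphy; uninformative for grouping).
C4: derived state 'present' in Cyanops and Ornithana only — synapomorphy for {Cyanops, Ornithana}.
Most parsimonious ingroup topology: ((Haliops,(Ornithana,Cyanops)),Ceratyx).
The clade {Cyanops, Haliops, Ornithana} is supported by C2: its derived state 'present' occurs in exactly those taxa and in no other taxon (including the outgroup).

C2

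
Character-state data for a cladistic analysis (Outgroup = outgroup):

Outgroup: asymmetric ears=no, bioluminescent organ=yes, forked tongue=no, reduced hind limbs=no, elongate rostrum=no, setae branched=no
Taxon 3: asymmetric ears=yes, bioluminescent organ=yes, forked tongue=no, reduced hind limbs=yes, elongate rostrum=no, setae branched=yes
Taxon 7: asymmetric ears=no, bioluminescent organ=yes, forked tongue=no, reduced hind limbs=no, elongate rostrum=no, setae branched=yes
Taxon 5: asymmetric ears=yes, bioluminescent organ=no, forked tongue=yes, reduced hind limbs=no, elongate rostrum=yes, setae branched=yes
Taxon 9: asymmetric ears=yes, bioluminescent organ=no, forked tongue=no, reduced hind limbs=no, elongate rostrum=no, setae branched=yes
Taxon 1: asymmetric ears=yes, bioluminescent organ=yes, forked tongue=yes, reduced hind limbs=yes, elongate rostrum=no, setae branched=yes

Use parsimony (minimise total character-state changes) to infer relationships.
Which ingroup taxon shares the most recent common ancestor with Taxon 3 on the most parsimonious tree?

Taxon 1

Character polarity is set by the outgroup: the derived state is whichever differs from the outgroup's state, so for bioluminescent organ the derived state is 'no', and for the remaining characters it is 'yes'.
asymmetric ears (derived state 'yes') is shared by Taxon 1, Taxon 3, Taxon 5, and Taxon 9 — a synapomorphy uniting that clade.
Only Taxon 5 and Taxon 9 show the derived state 'no' for bioluminescent organ, supporting them as a clade.
forked tongue (state 'yes') occurs in Taxon 1 and Taxon 5 but conflicts with the nesting implied by the other characters — most parsimoniously interpreted as homoplasy.
reduced hind limbs (derived state 'yes') is shared by Taxon 1 and Taxon 3 — a synapomorphy uniting that clade.
elongate rostrum: derived state 'yes' in Taxon 5 only — an autapomorphy, so it tells us nothing about relationships among taxa.
All ingroup taxa share the derived state 'yes' for setae branched; it defines the ingroup but does not resolve relationships within it.
Most parsimonious ingroup topology: (((Taxon 3,Taxon 1),(Taxon 5,Taxon 9)),Taxon 7).
Taxon 3 and Taxon 1 form a cherry on this tree, so they are sister taxa.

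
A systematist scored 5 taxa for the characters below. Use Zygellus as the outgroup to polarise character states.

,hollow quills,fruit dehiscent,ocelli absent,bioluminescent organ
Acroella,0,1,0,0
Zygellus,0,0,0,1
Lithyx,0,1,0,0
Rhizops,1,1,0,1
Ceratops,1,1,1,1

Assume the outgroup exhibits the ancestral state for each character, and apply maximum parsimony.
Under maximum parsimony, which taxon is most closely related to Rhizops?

Ceratops

Character polarity is set by the outgroup: the derived state is whichever differs from the outgroup's state, so for bioluminescent organ the derived state is '0', and for the remaining characters it is '1'.
Only Ceratops and Rhizops show the derived state '1' for hollow quills, supporting them as a clade.
fruit dehiscent (derived state '1') is shared by all ingroup taxa — unites the whole ingroup.
ocelli absent: derived state '1' in Ceratops only — an autapomorphy, so it tells us nothing about relationships among taxa.
Only Acroella and Lithyx show the derived state '0' for bioluminescent organ, supporting them as a clade.
Most parsimonious ingroup topology: ((Acroella,Lithyx),(Rhizops,Ceratops)).
Rhizops and Ceratops form a cherry on this tree, so they are sister taxa.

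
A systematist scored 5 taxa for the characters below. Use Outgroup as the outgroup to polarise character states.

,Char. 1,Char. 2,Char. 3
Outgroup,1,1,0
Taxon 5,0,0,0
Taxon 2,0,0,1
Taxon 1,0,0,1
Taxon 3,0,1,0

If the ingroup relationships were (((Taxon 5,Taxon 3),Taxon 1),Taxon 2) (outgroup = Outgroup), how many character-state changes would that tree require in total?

Map each character onto (((Taxon 5,Taxon 3),Taxon 1),Taxon 2) (rooted by Outgroup) and count the minimum state changes it requires (Fitch parsimony):
Char. 1: 1; Char. 2: 2; Char. 3: 2.
Total tree length = 5.

5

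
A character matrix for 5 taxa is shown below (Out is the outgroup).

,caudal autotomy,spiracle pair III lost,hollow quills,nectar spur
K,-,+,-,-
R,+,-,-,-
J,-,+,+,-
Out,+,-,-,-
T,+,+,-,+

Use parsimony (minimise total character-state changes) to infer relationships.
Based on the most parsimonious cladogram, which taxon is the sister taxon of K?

Character polarity is set by the outgroup: the derived state is whichever differs from the outgroup's state, so for caudal autotomy the derived state is '-', and for the remaining characters it is '+'.
Only J and K show the derived state '-' for caudal autotomy, supporting them as a clade.
spiracle pair III lost: derived state '+' in J, K, and T only — synapomorphy for {J, K, T}.
hollow quills: derived state '+' in J only — an autapomorphy, so it tells us nothing about relationships among taxa.
nectar spur (derived state '+') is unique to T (autapomorphy; uninformative for grouping).
Most parsimonious ingroup topology: ((T,(J,K)),R).
K and J form a cherry on this tree, so they are sister taxa.

J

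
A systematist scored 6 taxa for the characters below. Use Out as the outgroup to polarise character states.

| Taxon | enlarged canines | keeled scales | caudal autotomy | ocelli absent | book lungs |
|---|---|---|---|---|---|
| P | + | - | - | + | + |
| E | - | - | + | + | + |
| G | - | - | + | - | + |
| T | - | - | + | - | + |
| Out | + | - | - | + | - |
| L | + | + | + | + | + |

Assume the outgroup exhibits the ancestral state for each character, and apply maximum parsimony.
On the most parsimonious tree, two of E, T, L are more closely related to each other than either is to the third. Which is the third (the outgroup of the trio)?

L

Character polarity is set by the outgroup: the derived state is whichever differs from the outgroup's state, so for enlarged canines, ocelli absent the derived state is '-', and for the remaining characters it is '+'.
Only E, G, and T show the derived state '-' for enlarged canines, supporting them as a clade.
keeled scales: derived state '+' in L only — an autapomorphy, so it tells us nothing about relationships among taxa.
caudal autotomy (derived state '+') is shared by E, G, L, and T — a synapomorphy uniting that clade.
ocelli absent (derived state '-') is shared by G and T — a synapomorphy uniting that clade.
All ingroup taxa share the derived state '+' for book lungs; it defines the ingroup but does not resolve relationships within it.
Most parsimonious ingroup topology: ((((T,G),E),L),P).
E and T share a more recent common ancestor with each other than either does with L, so L is the least closely related of the three.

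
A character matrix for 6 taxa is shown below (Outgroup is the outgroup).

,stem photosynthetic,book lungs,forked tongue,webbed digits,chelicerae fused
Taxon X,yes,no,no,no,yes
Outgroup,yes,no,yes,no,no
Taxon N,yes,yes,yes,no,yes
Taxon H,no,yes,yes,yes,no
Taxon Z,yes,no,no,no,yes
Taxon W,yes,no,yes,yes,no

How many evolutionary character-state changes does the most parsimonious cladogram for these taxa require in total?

6

Character polarity is set by the outgroup: the derived state is whichever differs from the outgroup's state, so for stem photosynthetic, forked tongue the derived state is 'no', and for the remaining characters it is 'yes'.
stem photosynthetic (derived state 'no') is unique to Taxon H (autapomorphy; uninformative for grouping).
book lungs (state 'yes') occurs in Taxon H and Taxon N but conflicts with the nesting implied by the other characters — most parsimoniously interpreted as homoplasy.
Only Taxon X and Taxon Z show the derived state 'no' for forked tongue, supporting them as a clade.
webbed digits (derived state 'yes') is shared by Taxon H and Taxon W — a synapomorphy uniting that clade.
chelicerae fused (derived state 'yes') is shared by Taxon N, Taxon X, and Taxon Z — a synapomorphy uniting that clade.
Most parsimonious ingroup topology: (((Taxon Z,Taxon X),Taxon N),(Taxon H,Taxon W)).
Changes per character on this tree: stem photosynthetic: 1; book lungs: 2; forked tongue: 1; webbed digits: 1; chelicerae fused: 1.
Total = 6.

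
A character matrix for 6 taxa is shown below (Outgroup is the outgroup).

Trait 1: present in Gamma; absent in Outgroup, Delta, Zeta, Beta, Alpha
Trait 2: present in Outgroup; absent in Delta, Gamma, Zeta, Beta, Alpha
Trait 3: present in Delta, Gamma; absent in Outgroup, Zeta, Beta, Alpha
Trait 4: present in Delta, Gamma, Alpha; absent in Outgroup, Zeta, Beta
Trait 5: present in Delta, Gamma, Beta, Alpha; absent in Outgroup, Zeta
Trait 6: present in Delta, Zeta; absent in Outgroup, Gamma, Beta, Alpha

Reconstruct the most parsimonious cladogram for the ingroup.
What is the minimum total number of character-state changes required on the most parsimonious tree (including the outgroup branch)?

Character polarity is set by the outgroup: the derived state is whichever differs from the outgroup's state, so for Trait 2 the derived state is 'absent', and for the remaining characters it is 'present'.
Trait 1 (derived state 'present') is unique to Gamma (autapomorphy; uninformative for grouping).
Trait 2 (derived state 'absent') is shared by all ingroup taxa — unites the whole ingroup.
Trait 3 (derived state 'present') is shared by Delta and Gamma — a synapomorphy uniting that clade.
Trait 4 (derived state 'present') is shared by Alpha, Delta, and Gamma — a synapomorphy uniting that clade.
Trait 5: derived state 'present' in Alpha, Beta, Delta, and Gamma only — synapomorphy for {Alpha, Beta, Delta, Gamma}.
Trait 6 groups Delta and Zeta, which is incompatible with the clades supported by the remaining characters; treating it as convergent (homoplasy) costs fewer steps than any alternative tree.
Most parsimonious ingroup topology: ((((Delta,Gamma),Alpha),Beta),Zeta).
Changes per character on this tree: Trait 1: 1; Trait 2: 1; Trait 3: 1; Trait 4: 1; Trait 5: 1; Trait 6: 2.
Total = 7.

7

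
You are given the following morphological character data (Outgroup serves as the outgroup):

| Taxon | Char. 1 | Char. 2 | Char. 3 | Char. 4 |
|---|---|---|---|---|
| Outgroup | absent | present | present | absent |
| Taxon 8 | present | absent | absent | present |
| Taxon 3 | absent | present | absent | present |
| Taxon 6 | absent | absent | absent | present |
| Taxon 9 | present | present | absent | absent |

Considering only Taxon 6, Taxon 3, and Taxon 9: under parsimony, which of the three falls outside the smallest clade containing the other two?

Character polarity is set by the outgroup: the derived state is whichever differs from the outgroup's state, so for Char. 2, Char. 3 the derived state is 'absent', and for the remaining characters it is 'present'.
Char. 1 (state 'present') occurs in Taxon 8 and Taxon 9 but conflicts with the nesting implied by the other characters — most parsimoniously interpreted as homoplasy.
Only Taxon 6 and Taxon 8 show the derived state 'absent' for Char. 2, supporting them as a clade.
Char. 3 (derived state 'absent') is shared by all ingroup taxa — unites the whole ingroup.
Only Taxon 3, Taxon 6, and Taxon 8 show the derived state 'present' for Char. 4, supporting them as a clade.
Most parsimonious ingroup topology: (((Taxon 8,Taxon 6),Taxon 3),Taxon 9).
Taxon 6 and Taxon 3 share a more recent common ancestor with each other than either does with Taxon 9, so Taxon 9 is the least closely related of the three.

Taxon 9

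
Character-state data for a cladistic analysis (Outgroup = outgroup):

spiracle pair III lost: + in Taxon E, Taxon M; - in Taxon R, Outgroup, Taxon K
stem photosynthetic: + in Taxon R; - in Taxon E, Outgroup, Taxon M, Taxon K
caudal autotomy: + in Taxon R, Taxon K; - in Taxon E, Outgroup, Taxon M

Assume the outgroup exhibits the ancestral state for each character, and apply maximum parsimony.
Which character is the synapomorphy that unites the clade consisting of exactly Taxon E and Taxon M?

spiracle pair III lost

The outgroup has state '-' for every character, so '+' is the derived state throughout.
spiracle pair III lost: derived state '+' in Taxon E and Taxon M only — synapomorphy for {Taxon E, Taxon M}.
stem photosynthetic (derived state '+') is unique to Taxon R (autapomorphy; uninformative for grouping).
caudal autotomy: derived state '+' in Taxon K and Taxon R only — synapomorphy for {Taxon K, Taxon R}.
Most parsimonious ingroup topology: ((Taxon K,Taxon R),(Taxon E,Taxon M)).
The clade {Taxon E, Taxon M} is supported by spiracle pair III lost: its derived state '+' occurs in exactly those taxa and in no other taxon (including the outgroup).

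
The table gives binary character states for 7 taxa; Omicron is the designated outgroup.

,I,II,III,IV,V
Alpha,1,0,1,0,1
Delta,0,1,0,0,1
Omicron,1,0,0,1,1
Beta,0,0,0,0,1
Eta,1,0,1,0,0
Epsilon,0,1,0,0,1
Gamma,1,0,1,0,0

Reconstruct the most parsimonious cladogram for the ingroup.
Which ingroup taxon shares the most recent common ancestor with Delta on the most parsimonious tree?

Character polarity is set by the outgroup: the derived state is whichever differs from the outgroup's state, so for I, IV, V the derived state is '0', and for the remaining characters it is '1'.
I (derived state '0') is shared by Beta, Delta, and Epsilon — a synapomorphy uniting that clade.
II (derived state '1') is shared by Delta and Epsilon — a synapomorphy uniting that clade.
III (derived state '1') is shared by Alpha, Eta, and Gamma — a synapomorphy uniting that clade.
All ingroup taxa share the derived state '0' for IV; it defines the ingroup but does not resolve relationships within it.
V (derived state '0') is shared by Eta and Gamma — a synapomorphy uniting that clade.
Most parsimonious ingroup topology: (((Delta,Epsilon),Beta),((Gamma,Eta),Alpha)).
Delta and Epsilon form a cherry on this tree, so they are sister taxa.

Epsilon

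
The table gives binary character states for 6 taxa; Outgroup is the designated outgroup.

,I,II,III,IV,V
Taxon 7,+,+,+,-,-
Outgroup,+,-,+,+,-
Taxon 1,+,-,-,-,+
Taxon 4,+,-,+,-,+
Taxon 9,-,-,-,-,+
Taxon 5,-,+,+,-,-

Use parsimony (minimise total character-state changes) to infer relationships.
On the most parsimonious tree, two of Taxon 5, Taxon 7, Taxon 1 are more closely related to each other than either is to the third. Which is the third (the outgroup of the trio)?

Taxon 1

Character polarity is set by the outgroup: the derived state is whichever differs from the outgroup's state, so for I, III, IV the derived state is '-', and for the remaining characters it is '+'.
I (state '-') occurs in Taxon 5 and Taxon 9 but conflicts with the nesting implied by the other characters — most parsimoniously interpreted as homoplasy.
Only Taxon 5 and Taxon 7 show the derived state '+' for II, supporting them as a clade.
III: derived state '-' in Taxon 1 and Taxon 9 only — synapomorphy for {Taxon 1, Taxon 9}.
IV (derived state '-') is shared by all ingroup taxa — unites the whole ingroup.
V: derived state '+' in Taxon 1, Taxon 4, and Taxon 9 only — synapomorphy for {Taxon 1, Taxon 4, Taxon 9}.
Most parsimonious ingroup topology: (((Taxon 1,Taxon 9),Taxon 4),(Taxon 5,Taxon 7)).
Taxon 5 and Taxon 7 share a more recent common ancestor with each other than either does with Taxon 1, so Taxon 1 is the least closely related of the three.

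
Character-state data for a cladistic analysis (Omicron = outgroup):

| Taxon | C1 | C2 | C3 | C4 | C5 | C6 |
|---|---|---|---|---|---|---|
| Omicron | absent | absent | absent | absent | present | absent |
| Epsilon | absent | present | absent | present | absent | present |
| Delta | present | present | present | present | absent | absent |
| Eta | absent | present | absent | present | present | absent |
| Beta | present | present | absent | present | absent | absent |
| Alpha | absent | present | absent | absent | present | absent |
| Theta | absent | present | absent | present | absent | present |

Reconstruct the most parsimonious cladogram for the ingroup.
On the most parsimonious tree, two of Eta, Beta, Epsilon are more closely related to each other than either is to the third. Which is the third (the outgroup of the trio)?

Character polarity is set by the outgroup: the derived state is whichever differs from the outgroup's state, so for C5 the derived state is 'absent', and for the remaining characters it is 'present'.
Only Beta and Delta show the derived state 'present' for C1, supporting them as a clade.
All ingroup taxa share the derived state 'present' for C2; it defines the ingroup but does not resolve relationships within it.
C3: derived state 'present' in Delta only — an autapomorphy, so it tells us nothing about relationships among taxa.
C4: derived state 'present' in Beta, Delta, Epsilon, Eta, and Theta only — synapomorphy for {Beta, Delta, Epsilon, Eta, Theta}.
C5 (derived state 'absent') is shared by Beta, Delta, Epsilon, and Theta — a synapomorphy uniting that clade.
Only Epsilon and Theta show the derived state 'present' for C6, supporting them as a clade.
Most parsimonious ingroup topology: ((((Epsilon,Theta),(Delta,Beta)),Eta),Alpha).
Epsilon and Beta share a more recent common ancestor with each other than either does with Eta, so Eta is the least closely related of the three.

Eta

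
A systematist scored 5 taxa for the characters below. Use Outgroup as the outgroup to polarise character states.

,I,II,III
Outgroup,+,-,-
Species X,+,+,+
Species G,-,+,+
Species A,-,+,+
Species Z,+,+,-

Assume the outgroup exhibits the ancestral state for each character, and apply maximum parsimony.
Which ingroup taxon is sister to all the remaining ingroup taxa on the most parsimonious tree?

Character polarity is set by the outgroup: the derived state is whichever differs from the outgroup's state, so for I the derived state is '-', and for the remaining characters it is '+'.
I: derived state '-' in Species A and Species G only — synapomorphy for {Species A, Species G}.
II (derived state '+') is shared by all ingroup taxa — unites the whole ingroup.
III (derived state '+') is shared by Species A, Species G, and Species X — a synapomorphy uniting that clade.
Most parsimonious ingroup topology: ((Species X,(Species G,Species A)),Species Z).
Species Z is sister to the clade containing all other ingroup taxa, so it is the earliest-diverging (most basal) ingroup lineage.

Species Z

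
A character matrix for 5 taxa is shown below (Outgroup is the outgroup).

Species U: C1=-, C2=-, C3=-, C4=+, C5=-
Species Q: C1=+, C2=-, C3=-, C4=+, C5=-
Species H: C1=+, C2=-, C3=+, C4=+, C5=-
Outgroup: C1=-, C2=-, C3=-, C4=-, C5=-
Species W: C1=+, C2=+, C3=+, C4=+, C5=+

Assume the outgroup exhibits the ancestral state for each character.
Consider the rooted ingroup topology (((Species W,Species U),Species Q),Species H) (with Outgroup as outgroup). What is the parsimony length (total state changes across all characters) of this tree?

7

Map each character onto (((Species W,Species U),Species Q),Species H) (rooted by Outgroup) and count the minimum state changes it requires (Fitch parsimony):
C1: 2; C2: 1; C3: 2; C4: 1; C5: 1.
Total tree length = 7.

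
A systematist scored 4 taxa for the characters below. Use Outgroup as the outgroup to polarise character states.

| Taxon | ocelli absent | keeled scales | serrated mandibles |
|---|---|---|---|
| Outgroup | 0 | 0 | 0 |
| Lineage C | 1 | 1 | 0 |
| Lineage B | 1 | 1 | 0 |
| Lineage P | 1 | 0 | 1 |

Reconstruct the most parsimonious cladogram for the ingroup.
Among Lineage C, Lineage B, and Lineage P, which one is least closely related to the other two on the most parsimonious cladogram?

The outgroup has state '0' for every character, so '1' is the derived state throughout.
All ingroup taxa share the derived state '1' for ocelli absent; it defines the ingroup but does not resolve relationships within it.
Only Lineage B and Lineage C show the derived state '1' for keeled scales, supporting them as a clade.
serrated mandibles (derived state '1') is unique to Lineage P (autapomorphy; uninformative for grouping).
Most parsimonious ingroup topology: ((Lineage C,Lineage B),Lineage P).
Lineage B and Lineage C share a more recent common ancestor with each other than either does with Lineage P, so Lineage P is the least closely related of the three.

Lineage P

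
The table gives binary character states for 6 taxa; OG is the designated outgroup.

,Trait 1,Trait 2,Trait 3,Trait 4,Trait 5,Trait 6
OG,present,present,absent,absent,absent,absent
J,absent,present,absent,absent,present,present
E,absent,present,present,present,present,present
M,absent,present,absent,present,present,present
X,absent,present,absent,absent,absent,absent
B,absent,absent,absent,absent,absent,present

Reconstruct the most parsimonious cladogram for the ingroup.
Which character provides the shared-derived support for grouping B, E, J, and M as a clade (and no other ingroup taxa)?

Trait 6

Character polarity is set by the outgroup: the derived state is whichever differs from the outgroup's state, so for Trait 1, Trait 2 the derived state is 'absent', and for the remaining characters it is 'present'.
All ingroup taxa share the derived state 'absent' for Trait 1; it defines the ingroup but does not resolve relationships within it.
Trait 2 (derived state 'absent') is unique to B (autapomorphy; uninformative for grouping).
Trait 3: derived state 'present' in E only — an autapomorphy, so it tells us nothing about relationships among taxa.
Trait 4: derived state 'present' in E and M only — synapomorphy for {E, M}.
Trait 5 (derived state 'present') is shared by E, J, and M — a synapomorphy uniting that clade.
Trait 6: derived state 'present' in B, E, J, and M only — synapomorphy for {B, E, J, M}.
Most parsimonious ingroup topology: (((J,(E,M)),B),X).
The clade {B, E, J, M} is supported by Trait 6: its derived state 'present' occurs in exactly those taxa and in no other taxon (including the outgroup).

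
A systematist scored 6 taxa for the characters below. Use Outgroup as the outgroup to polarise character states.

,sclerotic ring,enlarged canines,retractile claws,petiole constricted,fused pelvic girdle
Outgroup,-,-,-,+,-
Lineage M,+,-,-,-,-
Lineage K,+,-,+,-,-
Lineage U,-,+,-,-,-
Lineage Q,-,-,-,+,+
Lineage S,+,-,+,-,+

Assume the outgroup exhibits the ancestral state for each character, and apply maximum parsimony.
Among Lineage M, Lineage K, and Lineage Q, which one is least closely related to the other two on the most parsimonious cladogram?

Lineage Q

Character polarity is set by the outgroup: the derived state is whichever differs from the outgroup's state, so for petiole constricted the derived state is '-', and for the remaining characters it is '+'.
Only Lineage K, Lineage M, and Lineage S show the derived state '+' for sclerotic ring, supporting them as a clade.
enlarged canines (derived state '+') is unique to Lineage U (autapomorphy; uninformative for grouping).
retractile claws: derived state '+' in Lineage K and Lineage S only — synapomorphy for {Lineage K, Lineage S}.
Only Lineage K, Lineage M, Lineage S, and Lineage U show the derived state '-' for petiole constricted, supporting them as a clade.
fused pelvic girdle (state '+') occurs in Lineage Q and Lineage S but conflicts with the nesting implied by the other characters — most parsimoniously interpreted as homoplasy.
Most parsimonious ingroup topology: (((Lineage M,(Lineage K,Lineage S)),Lineage U),Lineage Q).
Lineage M and Lineage K share a more recent common ancestor with each other than either does with Lineage Q, so Lineage Q is the least closely related of the three.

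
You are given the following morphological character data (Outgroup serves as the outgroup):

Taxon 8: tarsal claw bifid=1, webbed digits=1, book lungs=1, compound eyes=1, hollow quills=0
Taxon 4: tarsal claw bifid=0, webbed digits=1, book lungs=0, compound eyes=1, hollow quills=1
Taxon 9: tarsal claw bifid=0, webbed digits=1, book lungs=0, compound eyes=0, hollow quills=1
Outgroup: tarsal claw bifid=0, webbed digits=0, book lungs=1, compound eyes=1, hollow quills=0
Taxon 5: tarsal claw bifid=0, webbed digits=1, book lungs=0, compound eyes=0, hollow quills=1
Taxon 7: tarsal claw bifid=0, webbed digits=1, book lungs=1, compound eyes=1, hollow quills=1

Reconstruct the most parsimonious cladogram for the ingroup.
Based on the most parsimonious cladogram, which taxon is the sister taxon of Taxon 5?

Character polarity is set by the outgroup: the derived state is whichever differs from the outgroup's state, so for book lungs, compound eyes the derived state is '0', and for the remaining characters it is '1'.
tarsal claw bifid: derived state '1' in Taxon 8 only — an autapomorphy, so it tells us nothing about relationships among taxa.
All ingroup taxa share the derived state '1' for webbed digits; it defines the ingroup but does not resolve relationships within it.
book lungs: derived state '0' in Taxon 4, Taxon 5, and Taxon 9 only — synapomorphy for {Taxon 4, Taxon 5, Taxon 9}.
compound eyes: derived state '0' in Taxon 5 and Taxon 9 only — synapomorphy for {Taxon 5, Taxon 9}.
hollow quills: derived state '1' in Taxon 4, Taxon 5, Taxon 7, and Taxon 9 only — synapomorphy for {Taxon 4, Taxon 5, Taxon 7, Taxon 9}.
Most parsimonious ingroup topology: (((Taxon 4,(Taxon 5,Taxon 9)),Taxon 7),Taxon 8).
Taxon 5 and Taxon 9 form a cherry on this tree, so they are sister taxa.

Taxon 9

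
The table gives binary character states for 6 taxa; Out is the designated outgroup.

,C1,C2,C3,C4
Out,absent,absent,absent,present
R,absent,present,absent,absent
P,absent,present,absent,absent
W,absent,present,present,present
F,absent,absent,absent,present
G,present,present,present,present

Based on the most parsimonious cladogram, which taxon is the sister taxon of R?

Character polarity is set by the outgroup: the derived state is whichever differs from the outgroup's state, so for C4 the derived state is 'absent', and for the remaining characters it is 'present'.
C1: derived state 'present' in G only — an autapomorphy, so it tells us nothing about relationships among taxa.
C2 (derived state 'present') is shared by G, P, R, and W — a synapomorphy uniting that clade.
C3: derived state 'present' in G and W only — synapomorphy for {G, W}.
C4: derived state 'absent' in P and R only — synapomorphy for {P, R}.
Most parsimonious ingroup topology: (((R,P),(W,G)),F).
R and P form a cherry on this tree, so they are sister taxa.

P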